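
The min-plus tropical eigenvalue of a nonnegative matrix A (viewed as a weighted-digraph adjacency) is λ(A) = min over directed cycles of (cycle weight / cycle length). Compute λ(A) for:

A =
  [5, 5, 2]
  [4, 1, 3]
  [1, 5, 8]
λ(A) = 1

Enumerate directed cycles and compute their means (weight / length). Sample:
  cycle 0 → 0: weight = 5, length = 1, mean = 5/1 ≈ 5.000
  cycle 1 → 1: weight = 1, length = 1, mean = 1/1 ≈ 1.000
  cycle 2 → 2: weight = 8, length = 1, mean = 8/1 ≈ 8.000
  cycle 0 → 1 → 0: weight = 9, length = 2, mean = 9/2 ≈ 4.500
  cycle 0 → 2 → 0: weight = 3, length = 2, mean = 3/2 ≈ 1.500
  cycle 1 → 0 → 1: weight = 9, length = 2, mean = 9/2 ≈ 4.500
Minimum mean = 1.000, attained e.g. along the cycle 1 → 1 with weight 1 and length 1. So λ(A) = 1/1 = 1.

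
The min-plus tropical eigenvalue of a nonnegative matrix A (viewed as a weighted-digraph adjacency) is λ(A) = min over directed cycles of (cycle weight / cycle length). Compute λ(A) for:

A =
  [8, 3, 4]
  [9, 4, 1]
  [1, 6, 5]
λ(A) = 5/3

Enumerate directed cycles and compute their means (weight / length). Sample:
  cycle 0 → 0: weight = 8, length = 1, mean = 8/1 ≈ 8.000
  cycle 1 → 1: weight = 4, length = 1, mean = 4/1 ≈ 4.000
  cycle 2 → 2: weight = 5, length = 1, mean = 5/1 ≈ 5.000
  cycle 0 → 1 → 0: weight = 12, length = 2, mean = 12/2 ≈ 6.000
  cycle 0 → 2 → 0: weight = 5, length = 2, mean = 5/2 ≈ 2.500
  cycle 1 → 0 → 1: weight = 12, length = 2, mean = 12/2 ≈ 6.000
Minimum mean = 1.667, attained e.g. along the cycle 0 → 1 → 2 → 0 with weight 5 and length 3. So λ(A) = 5/3 = 5/3.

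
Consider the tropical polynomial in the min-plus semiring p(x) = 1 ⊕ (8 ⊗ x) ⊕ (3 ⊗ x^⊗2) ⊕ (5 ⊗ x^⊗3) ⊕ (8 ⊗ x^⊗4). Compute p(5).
p(5) = 1

A tropical monomial a ⊗ x^⊗i evaluates to a + i · x. Evaluating each term at x = 5:
  Term 0 contributes 1 + 0 · 5 = 1
  Term 1 contributes 8 + 1 · 5 = 13
  Term 2 contributes 3 + 2 · 5 = 13
  Term 3 contributes 5 + 3 · 5 = 20
  Term 4 contributes 8 + 4 · 5 = 28
p(5) = ⊕ of these = min[1, 13, 13, 20, 28] = 1.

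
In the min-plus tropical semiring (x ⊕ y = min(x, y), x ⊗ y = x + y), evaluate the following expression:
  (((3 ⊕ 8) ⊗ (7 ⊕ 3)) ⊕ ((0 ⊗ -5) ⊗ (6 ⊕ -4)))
(((3 ⊕ 8) ⊗ (7 ⊕ 3)) ⊕ ((0 ⊗ -5) ⊗ (6 ⊕ -4))) = -9

Expand innermost to outermost. Recall ⊕ takes the minimum of its arguments and ⊗ takes their sum. Working out the expression (((3 ⊕ 8) ⊗ (7 ⊕ 3)) ⊕ ((0 ⊗ -5) ⊗ (6 ⊕ -4))) gives -9.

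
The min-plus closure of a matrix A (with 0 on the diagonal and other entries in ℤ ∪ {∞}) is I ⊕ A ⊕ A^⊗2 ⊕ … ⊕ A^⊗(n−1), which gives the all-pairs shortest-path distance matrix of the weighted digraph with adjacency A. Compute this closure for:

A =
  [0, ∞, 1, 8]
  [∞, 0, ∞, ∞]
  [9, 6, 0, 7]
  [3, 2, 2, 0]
Closure =
  [0, 7, 1, 8]
  [∞, 0, ∞, ∞]
  [9, 6, 0, 7]
  [3, 2, 2, 0]

This is the Floyd-Warshall all-pairs shortest-path computation. For each intermediate vertex k = 0, 1, …, 3, update dist[i][j] ← min(dist[i][j], dist[i][k] + dist[k][j]). The final matrix gives, for each (i, j), the minimum total weight of any directed path from i to j (possibly empty when i = j).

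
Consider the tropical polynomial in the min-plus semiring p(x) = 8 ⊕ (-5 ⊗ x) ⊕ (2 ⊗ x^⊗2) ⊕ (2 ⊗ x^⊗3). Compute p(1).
p(1) = -4

A tropical monomial a ⊗ x^⊗i evaluates to a + i · x. Evaluating each term at x = 1:
  Term 0 contributes 8 + 0 · 1 = 8
  Term 1 contributes -5 + 1 · 1 = -4
  Term 2 contributes 2 + 2 · 1 = 4
  Term 3 contributes 2 + 3 · 1 = 5
p(1) = ⊕ of these = min[8, -4, 4, 5] = -4.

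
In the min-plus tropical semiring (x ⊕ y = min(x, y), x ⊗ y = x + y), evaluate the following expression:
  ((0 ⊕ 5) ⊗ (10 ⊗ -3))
((0 ⊕ 5) ⊗ (10 ⊗ -3)) = 7

Expand innermost to outermost. Recall ⊕ takes the minimum of its arguments and ⊗ takes their sum. Working out the expression ((0 ⊕ 5) ⊗ (10 ⊗ -3)) gives 7.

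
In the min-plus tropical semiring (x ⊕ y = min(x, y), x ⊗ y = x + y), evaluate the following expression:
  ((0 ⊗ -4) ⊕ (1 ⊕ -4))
((0 ⊗ -4) ⊕ (1 ⊕ -4)) = -4

Expand innermost to outermost. Recall ⊕ takes the minimum of its arguments and ⊗ takes their sum. Working out the expression ((0 ⊗ -4) ⊕ (1 ⊕ -4)) gives -4.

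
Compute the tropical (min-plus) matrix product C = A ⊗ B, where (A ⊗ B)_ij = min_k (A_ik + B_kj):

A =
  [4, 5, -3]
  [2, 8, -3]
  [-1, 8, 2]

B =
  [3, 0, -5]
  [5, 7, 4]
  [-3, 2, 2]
A ⊗ B =
  [-6, -1, -1]
  [-6, -1, -3]
  [-1, -1, -6]

Apply the min-plus product entry-by-entry:
  C[0][0] = min over k of (A[0][0] + B[0][0] = 4 + 3 = 7, A[0][1] + B[1][0] = 5 + 5 = 10, A[0][2] + B[2][0] = -3 + -3 = -6) = -6 (attained at k = 2)
  C[0][1] = min over k of (A[0][0] + B[0][1] = 4 + 0 = 4, A[0][1] + B[1][1] = 5 + 7 = 12, A[0][2] + B[2][1] = -3 + 2 = -1) = -1 (attained at k = 2)
  C[0][2] = min over k of (A[0][0] + B[0][2] = 4 + -5 = -1, A[0][1] + B[1][2] = 5 + 4 = 9, A[0][2] + B[2][2] = -3 + 2 = -1) = -1 (attained at k = 0)
  C[1][0] = min over k of (A[1][0] + B[0][0] = 2 + 3 = 5, A[1][1] + B[1][0] = 8 + 5 = 13, A[1][2] + B[2][0] = -3 + -3 = -6) = -6 (attained at k = 2)
  C[1][1] = min over k of (A[1][0] + B[0][1] = 2 + 0 = 2, A[1][1] + B[1][1] = 8 + 7 = 15, A[1][2] + B[2][1] = -3 + 2 = -1) = -1 (attained at k = 2)
  C[1][2] = min over k of (A[1][0] + B[0][2] = 2 + -5 = -3, A[1][1] + B[1][2] = 8 + 4 = 12, A[1][2] + B[2][2] = -3 + 2 = -1) = -3 (attained at k = 0)
  C[2][0] = min over k of (A[2][0] + B[0][0] = -1 + 3 = 2, A[2][1] + B[1][0] = 8 + 5 = 13, A[2][2] + B[2][0] = 2 + -3 = -1) = -1 (attained at k = 2)
  C[2][1] = min over k of (A[2][0] + B[0][1] = -1 + 0 = -1, A[2][1] + B[1][1] = 8 + 7 = 15, A[2][2] + B[2][1] = 2 + 2 = 4) = -1 (attained at k = 0)
  C[2][2] = min over k of (A[2][0] + B[0][2] = -1 + -5 = -6, A[2][1] + B[1][2] = 8 + 4 = 12, A[2][2] + B[2][2] = 2 + 2 = 4) = -6 (attained at k = 0)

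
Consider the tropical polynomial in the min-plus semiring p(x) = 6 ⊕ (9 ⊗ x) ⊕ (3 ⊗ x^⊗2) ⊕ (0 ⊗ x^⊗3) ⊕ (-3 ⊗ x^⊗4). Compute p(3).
p(3) = 6

A tropical monomial a ⊗ x^⊗i evaluates to a + i · x. Evaluating each term at x = 3:
  Term 0 contributes 6 + 0 · 3 = 6
  Term 1 contributes 9 + 1 · 3 = 12
  Term 2 contributes 3 + 2 · 3 = 9
  Term 3 contributes 0 + 3 · 3 = 9
  Term 4 contributes -3 + 4 · 3 = 9
p(3) = ⊕ of these = min[6, 12, 9, 9, 9] = 6.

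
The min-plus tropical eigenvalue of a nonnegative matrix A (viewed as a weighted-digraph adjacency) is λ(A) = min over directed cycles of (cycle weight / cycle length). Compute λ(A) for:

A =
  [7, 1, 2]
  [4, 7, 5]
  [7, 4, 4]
λ(A) = 5/2

Enumerate directed cycles and compute their means (weight / length). Sample:
  cycle 0 → 0: weight = 7, length = 1, mean = 7/1 ≈ 7.000
  cycle 1 → 1: weight = 7, length = 1, mean = 7/1 ≈ 7.000
  cycle 2 → 2: weight = 4, length = 1, mean = 4/1 ≈ 4.000
  cycle 0 → 1 → 0: weight = 5, length = 2, mean = 5/2 ≈ 2.500
  cycle 0 → 2 → 0: weight = 9, length = 2, mean = 9/2 ≈ 4.500
  cycle 1 → 0 → 1: weight = 5, length = 2, mean = 5/2 ≈ 2.500
Minimum mean = 2.500, attained e.g. along the cycle 0 → 1 → 0 with weight 5 and length 2. So λ(A) = 5/2 = 5/2.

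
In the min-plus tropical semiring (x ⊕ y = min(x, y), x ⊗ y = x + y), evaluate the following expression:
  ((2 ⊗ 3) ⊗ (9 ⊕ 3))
((2 ⊗ 3) ⊗ (9 ⊕ 3)) = 8

Expand innermost to outermost. Recall ⊕ takes the minimum of its arguments and ⊗ takes their sum. Working out the expression ((2 ⊗ 3) ⊗ (9 ⊕ 3)) gives 8.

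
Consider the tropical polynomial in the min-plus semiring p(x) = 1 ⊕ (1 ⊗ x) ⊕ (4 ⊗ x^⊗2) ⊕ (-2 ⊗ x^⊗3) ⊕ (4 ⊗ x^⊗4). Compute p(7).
p(7) = 1

A tropical monomial a ⊗ x^⊗i evaluates to a + i · x. Evaluating each term at x = 7:
  Term 0 contributes 1 + 0 · 7 = 1
  Term 1 contributes 1 + 1 · 7 = 8
  Term 2 contributes 4 + 2 · 7 = 18
  Term 3 contributes -2 + 3 · 7 = 19
  Term 4 contributes 4 + 4 · 7 = 32
p(7) = ⊕ of these = min[1, 8, 18, 19, 32] = 1.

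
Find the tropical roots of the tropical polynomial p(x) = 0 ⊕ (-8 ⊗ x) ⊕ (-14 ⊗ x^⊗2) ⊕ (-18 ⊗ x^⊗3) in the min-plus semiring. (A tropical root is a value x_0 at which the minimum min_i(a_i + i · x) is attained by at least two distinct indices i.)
Roots: {4, 6, 8}

Each tropical root is a break point of the lower envelope of the lines y = a_i + i · x (there are 4 lines, with slopes 0, 1, ..., 3). Only the lines that attain the minimum somewhere contribute to roots; other lines are dominated. Here the surviving (envelope) indices are i = 3, i = 2, i = 1, i = 0.
Intersections between consecutive envelope lines give the roots: for adjacent envelope indices i < j the intersection is x = (a_i − a_j) / (j − i). Reading off the sorted break points: {4, 6, 8}.
Verification: at each break x_0, at least two indices attain the minimum of min_i(a_i + i · x_0).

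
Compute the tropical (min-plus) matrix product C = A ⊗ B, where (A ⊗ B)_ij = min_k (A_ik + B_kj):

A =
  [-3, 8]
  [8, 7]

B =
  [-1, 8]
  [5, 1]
A ⊗ B =
  [-4, 5]
  [7, 8]

Apply the min-plus product entry-by-entry:
  C[0][0] = min over k of (A[0][0] + B[0][0] = -3 + -1 = -4, A[0][1] + B[1][0] = 8 + 5 = 13) = -4 (attained at k = 0)
  C[0][1] = min over k of (A[0][0] + B[0][1] = -3 + 8 = 5, A[0][1] + B[1][1] = 8 + 1 = 9) = 5 (attained at k = 0)
  C[1][0] = min over k of (A[1][0] + B[0][0] = 8 + -1 = 7, A[1][1] + B[1][0] = 7 + 5 = 12) = 7 (attained at k = 0)
  C[1][1] = min over k of (A[1][0] + B[0][1] = 8 + 8 = 16, A[1][1] + B[1][1] = 7 + 1 = 8) = 8 (attained at k = 1)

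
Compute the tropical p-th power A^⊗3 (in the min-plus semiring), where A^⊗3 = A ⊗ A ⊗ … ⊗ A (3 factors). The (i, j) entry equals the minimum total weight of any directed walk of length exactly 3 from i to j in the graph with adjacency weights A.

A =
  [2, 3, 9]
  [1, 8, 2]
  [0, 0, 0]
A^⊗3 =
  [5, 5, 5]
  [2, 2, 2]
  [0, 0, 0]

Each entry (A^⊗3)_ij equals the minimum over all length-3 walks i = v_0 → v_1 → … → v_3 = j of Σ_t A[v_t][v_{t+1}]. For example, for (i, j) = (0, 2) we minimise over 9 possible intermediate vertex sequences; the minimum is 5, attained along the walk 0 → 1 → 2 → 2.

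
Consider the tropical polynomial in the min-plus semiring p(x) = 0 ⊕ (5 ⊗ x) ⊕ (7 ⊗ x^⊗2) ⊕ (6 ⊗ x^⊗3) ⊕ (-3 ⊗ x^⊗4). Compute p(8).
p(8) = 0

A tropical monomial a ⊗ x^⊗i evaluates to a + i · x. Evaluating each term at x = 8:
  Term 0 contributes 0 + 0 · 8 = 0
  Term 1 contributes 5 + 1 · 8 = 13
  Term 2 contributes 7 + 2 · 8 = 23
  Term 3 contributes 6 + 3 · 8 = 30
  Term 4 contributes -3 + 4 · 8 = 29
p(8) = ⊕ of these = min[0, 13, 23, 30, 29] = 0.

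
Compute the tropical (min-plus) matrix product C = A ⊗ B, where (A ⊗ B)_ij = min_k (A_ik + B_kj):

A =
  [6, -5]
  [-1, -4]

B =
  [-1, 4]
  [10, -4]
A ⊗ B =
  [5, -9]
  [-2, -8]

Apply the min-plus product entry-by-entry:
  C[0][0] = min over k of (A[0][0] + B[0][0] = 6 + -1 = 5, A[0][1] + B[1][0] = -5 + 10 = 5) = 5 (attained at k = 0)
  C[0][1] = min over k of (A[0][0] + B[0][1] = 6 + 4 = 10, A[0][1] + B[1][1] = -5 + -4 = -9) = -9 (attained at k = 1)
  C[1][0] = min over k of (A[1][0] + B[0][0] = -1 + -1 = -2, A[1][1] + B[1][0] = -4 + 10 = 6) = -2 (attained at k = 0)
  C[1][1] = min over k of (A[1][0] + B[0][1] = -1 + 4 = 3, A[1][1] + B[1][1] = -4 + -4 = -8) = -8 (attained at k = 1)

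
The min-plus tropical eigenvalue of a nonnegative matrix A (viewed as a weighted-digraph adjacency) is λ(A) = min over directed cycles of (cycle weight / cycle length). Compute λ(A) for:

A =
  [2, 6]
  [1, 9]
λ(A) = 2

Enumerate directed cycles and compute their means (weight / length). Sample:
  cycle 0 → 0: weight = 2, length = 1, mean = 2/1 ≈ 2.000
  cycle 1 → 1: weight = 9, length = 1, mean = 9/1 ≈ 9.000
  cycle 0 → 1 → 0: weight = 7, length = 2, mean = 7/2 ≈ 3.500
  cycle 1 → 0 → 1: weight = 7, length = 2, mean = 7/2 ≈ 3.500
Minimum mean = 2.000, attained e.g. along the cycle 0 → 0 with weight 2 and length 1. So λ(A) = 2/1 = 2.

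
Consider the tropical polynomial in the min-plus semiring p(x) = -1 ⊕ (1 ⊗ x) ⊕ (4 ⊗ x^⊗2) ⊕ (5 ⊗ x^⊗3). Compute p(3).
p(3) = -1

A tropical monomial a ⊗ x^⊗i evaluates to a + i · x. Evaluating each term at x = 3:
  Term 0 contributes -1 + 0 · 3 = -1
  Term 1 contributes 1 + 1 · 3 = 4
  Term 2 contributes 4 + 2 · 3 = 10
  Term 3 contributes 5 + 3 · 3 = 14
p(3) = ⊕ of these = min[-1, 4, 10, 14] = -1.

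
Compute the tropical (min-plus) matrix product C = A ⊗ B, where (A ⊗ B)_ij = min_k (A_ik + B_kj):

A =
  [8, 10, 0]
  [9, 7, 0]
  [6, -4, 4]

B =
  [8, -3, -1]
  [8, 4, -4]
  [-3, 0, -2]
A ⊗ B =
  [-3, 0, -2]
  [-3, 0, -2]
  [1, 0, -8]

Apply the min-plus product entry-by-entry:
  C[0][0] = min over k of (A[0][0] + B[0][0] = 8 + 8 = 16, A[0][1] + B[1][0] = 10 + 8 = 18, A[0][2] + B[2][0] = 0 + -3 = -3) = -3 (attained at k = 2)
  C[0][1] = min over k of (A[0][0] + B[0][1] = 8 + -3 = 5, A[0][1] + B[1][1] = 10 + 4 = 14, A[0][2] + B[2][1] = 0 + 0 = 0) = 0 (attained at k = 2)
  C[0][2] = min over k of (A[0][0] + B[0][2] = 8 + -1 = 7, A[0][1] + B[1][2] = 10 + -4 = 6, A[0][2] + B[2][2] = 0 + -2 = -2) = -2 (attained at k = 2)
  C[1][0] = min over k of (A[1][0] + B[0][0] = 9 + 8 = 17, A[1][1] + B[1][0] = 7 + 8 = 15, A[1][2] + B[2][0] = 0 + -3 = -3) = -3 (attained at k = 2)
  C[1][1] = min over k of (A[1][0] + B[0][1] = 9 + -3 = 6, A[1][1] + B[1][1] = 7 + 4 = 11, A[1][2] + B[2][1] = 0 + 0 = 0) = 0 (attained at k = 2)
  C[1][2] = min over k of (A[1][0] + B[0][2] = 9 + -1 = 8, A[1][1] + B[1][2] = 7 + -4 = 3, A[1][2] + B[2][2] = 0 + -2 = -2) = -2 (attained at k = 2)
  C[2][0] = min over k of (A[2][0] + B[0][0] = 6 + 8 = 14, A[2][1] + B[1][0] = -4 + 8 = 4, A[2][2] + B[2][0] = 4 + -3 = 1) = 1 (attained at k = 2)
  C[2][1] = min over k of (A[2][0] + B[0][1] = 6 + -3 = 3, A[2][1] + B[1][1] = -4 + 4 = 0, A[2][2] + B[2][1] = 4 + 0 = 4) = 0 (attained at k = 1)
  C[2][2] = min over k of (A[2][0] + B[0][2] = 6 + -1 = 5, A[2][1] + B[1][2] = -4 + -4 = -8, A[2][2] + B[2][2] = 4 + -2 = 2) = -8 (attained at k = 1)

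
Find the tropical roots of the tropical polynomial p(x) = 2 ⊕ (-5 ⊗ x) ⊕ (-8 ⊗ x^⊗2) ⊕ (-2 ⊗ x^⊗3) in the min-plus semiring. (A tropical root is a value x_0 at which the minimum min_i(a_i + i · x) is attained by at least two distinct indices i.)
Roots: {-6, 3, 7}

Each tropical root is a break point of the lower envelope of the lines y = a_i + i · x (there are 4 lines, with slopes 0, 1, ..., 3). Only the lines that attain the minimum somewhere contribute to roots; other lines are dominated. Here the surviving (envelope) indices are i = 3, i = 2, i = 1, i = 0.
Intersections between consecutive envelope lines give the roots: for adjacent envelope indices i < j the intersection is x = (a_i − a_j) / (j − i). Reading off the sorted break points: {-6, 3, 7}.
Verification: at each break x_0, at least two indices attain the minimum of min_i(a_i + i · x_0).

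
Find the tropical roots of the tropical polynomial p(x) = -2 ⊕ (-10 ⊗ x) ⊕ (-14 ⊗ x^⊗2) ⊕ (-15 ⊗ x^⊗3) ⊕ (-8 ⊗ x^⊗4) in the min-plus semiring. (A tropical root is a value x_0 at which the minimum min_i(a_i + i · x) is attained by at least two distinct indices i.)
Roots: {-7, 1, 4, 8}

Each tropical root is a break point of the lower envelope of the lines y = a_i + i · x (there are 5 lines, with slopes 0, 1, ..., 4). Only the lines that attain the minimum somewhere contribute to roots; other lines are dominated. Here the surviving (envelope) indices are i = 4, i = 3, i = 2, i = 1, i = 0.
Intersections between consecutive envelope lines give the roots: for adjacent envelope indices i < j the intersection is x = (a_i − a_j) / (j − i). Reading off the sorted break points: {-7, 1, 4, 8}.
Verification: at each break x_0, at least two indices attain the minimum of min_i(a_i + i · x_0).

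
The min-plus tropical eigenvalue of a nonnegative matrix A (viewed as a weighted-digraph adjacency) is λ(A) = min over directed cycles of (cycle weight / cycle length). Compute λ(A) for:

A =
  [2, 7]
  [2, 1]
λ(A) = 1

Enumerate directed cycles and compute their means (weight / length). Sample:
  cycle 0 → 0: weight = 2, length = 1, mean = 2/1 ≈ 2.000
  cycle 1 → 1: weight = 1, length = 1, mean = 1/1 ≈ 1.000
  cycle 0 → 1 → 0: weight = 9, length = 2, mean = 9/2 ≈ 4.500
  cycle 1 → 0 → 1: weight = 9, length = 2, mean = 9/2 ≈ 4.500
Minimum mean = 1.000, attained e.g. along the cycle 1 → 1 with weight 1 and length 1. So λ(A) = 1/1 = 1.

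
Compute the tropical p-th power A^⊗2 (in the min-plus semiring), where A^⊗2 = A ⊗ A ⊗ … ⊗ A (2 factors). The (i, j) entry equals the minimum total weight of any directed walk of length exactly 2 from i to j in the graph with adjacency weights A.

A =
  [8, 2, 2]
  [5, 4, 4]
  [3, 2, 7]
A^⊗2 =
  [5, 4, 6]
  [7, 6, 7]
  [7, 5, 5]

Each entry (A^⊗2)_ij equals the minimum over all length-2 walks i = v_0 → v_1 → … → v_2 = j of Σ_t A[v_t][v_{t+1}]. For example, for (i, j) = (0, 2) we minimise over 3 possible intermediate vertex sequences; the minimum is 6, attained along the walk 0 → 1 → 2.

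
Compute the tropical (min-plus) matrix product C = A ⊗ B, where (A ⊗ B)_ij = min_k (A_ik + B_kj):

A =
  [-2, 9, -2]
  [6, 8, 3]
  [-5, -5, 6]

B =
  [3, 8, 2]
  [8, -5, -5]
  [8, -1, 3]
A ⊗ B =
  [1, -3, 0]
  [9, 2, 3]
  [-2, -10, -10]

Apply the min-plus product entry-by-entry:
  C[0][0] = min over k of (A[0][0] + B[0][0] = -2 + 3 = 1, A[0][1] + B[1][0] = 9 + 8 = 17, A[0][2] + B[2][0] = -2 + 8 = 6) = 1 (attained at k = 0)
  C[0][1] = min over k of (A[0][0] + B[0][1] = -2 + 8 = 6, A[0][1] + B[1][1] = 9 + -5 = 4, A[0][2] + B[2][1] = -2 + -1 = -3) = -3 (attained at k = 2)
  C[0][2] = min over k of (A[0][0] + B[0][2] = -2 + 2 = 0, A[0][1] + B[1][2] = 9 + -5 = 4, A[0][2] + B[2][2] = -2 + 3 = 1) = 0 (attained at k = 0)
  C[1][0] = min over k of (A[1][0] + B[0][0] = 6 + 3 = 9, A[1][1] + B[1][0] = 8 + 8 = 16, A[1][2] + B[2][0] = 3 + 8 = 11) = 9 (attained at k = 0)
  C[1][1] = min over k of (A[1][0] + B[0][1] = 6 + 8 = 14, A[1][1] + B[1][1] = 8 + -5 = 3, A[1][2] + B[2][1] = 3 + -1 = 2) = 2 (attained at k = 2)
  C[1][2] = min over k of (A[1][0] + B[0][2] = 6 + 2 = 8, A[1][1] + B[1][2] = 8 + -5 = 3, A[1][2] + B[2][2] = 3 + 3 = 6) = 3 (attained at k = 1)
  C[2][0] = min over k of (A[2][0] + B[0][0] = -5 + 3 = -2, A[2][1] + B[1][0] = -5 + 8 = 3, A[2][2] + B[2][0] = 6 + 8 = 14) = -2 (attained at k = 0)
  C[2][1] = min over k of (A[2][0] + B[0][1] = -5 + 8 = 3, A[2][1] + B[1][1] = -5 + -5 = -10, A[2][2] + B[2][1] = 6 + -1 = 5) = -10 (attained at k = 1)
  C[2][2] = min over k of (A[2][0] + B[0][2] = -5 + 2 = -3, A[2][1] + B[1][2] = -5 + -5 = -10, A[2][2] + B[2][2] = 6 + 3 = 9) = -10 (attained at k = 1)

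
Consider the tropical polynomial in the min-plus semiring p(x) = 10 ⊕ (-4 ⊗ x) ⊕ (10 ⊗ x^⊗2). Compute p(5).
p(5) = 1

A tropical monomial a ⊗ x^⊗i evaluates to a + i · x. Evaluating each term at x = 5:
  Term 0 contributes 10 + 0 · 5 = 10
  Term 1 contributes -4 + 1 · 5 = 1
  Term 2 contributes 10 + 2 · 5 = 20
p(5) = ⊕ of these = min[10, 1, 20] = 1.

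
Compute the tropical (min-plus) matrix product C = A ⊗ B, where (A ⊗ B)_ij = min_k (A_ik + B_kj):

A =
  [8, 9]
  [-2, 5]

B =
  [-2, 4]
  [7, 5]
A ⊗ B =
  [6, 12]
  [-4, 2]

Apply the min-plus product entry-by-entry:
  C[0][0] = min over k of (A[0][0] + B[0][0] = 8 + -2 = 6, A[0][1] + B[1][0] = 9 + 7 = 16) = 6 (attained at k = 0)
  C[0][1] = min over k of (A[0][0] + B[0][1] = 8 + 4 = 12, A[0][1] + B[1][1] = 9 + 5 = 14) = 12 (attained at k = 0)
  C[1][0] = min over k of (A[1][0] + B[0][0] = -2 + -2 = -4, A[1][1] + B[1][0] = 5 + 7 = 12) = -4 (attained at k = 0)
  C[1][1] = min over k of (A[1][0] + B[0][1] = -2 + 4 = 2, A[1][1] + B[1][1] = 5 + 5 = 10) = 2 (attained at k = 0)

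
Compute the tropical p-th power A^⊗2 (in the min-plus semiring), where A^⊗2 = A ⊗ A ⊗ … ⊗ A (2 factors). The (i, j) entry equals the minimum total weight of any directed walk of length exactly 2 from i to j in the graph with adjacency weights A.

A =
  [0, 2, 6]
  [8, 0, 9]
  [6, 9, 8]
A^⊗2 =
  [0, 2, 6]
  [8, 0, 9]
  [6, 8, 12]

Each entry (A^⊗2)_ij equals the minimum over all length-2 walks i = v_0 → v_1 → … → v_2 = j of Σ_t A[v_t][v_{t+1}]. For example, for (i, j) = (0, 2) we minimise over 3 possible intermediate vertex sequences; the minimum is 6, attained along the walk 0 → 0 → 2.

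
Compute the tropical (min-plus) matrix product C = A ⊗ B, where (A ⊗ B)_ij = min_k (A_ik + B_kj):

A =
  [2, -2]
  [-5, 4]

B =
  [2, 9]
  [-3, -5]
A ⊗ B =
  [-5, -7]
  [-3, -1]

Apply the min-plus product entry-by-entry:
  C[0][0] = min over k of (A[0][0] + B[0][0] = 2 + 2 = 4, A[0][1] + B[1][0] = -2 + -3 = -5) = -5 (attained at k = 1)
  C[0][1] = min over k of (A[0][0] + B[0][1] = 2 + 9 = 11, A[0][1] + B[1][1] = -2 + -5 = -7) = -7 (attained at k = 1)
  C[1][0] = min over k of (A[1][0] + B[0][0] = -5 + 2 = -3, A[1][1] + B[1][0] = 4 + -3 = 1) = -3 (attained at k = 0)
  C[1][1] = min over k of (A[1][0] + B[0][1] = -5 + 9 = 4, A[1][1] + B[1][1] = 4 + -5 = -1) = -1 (attained at k = 1)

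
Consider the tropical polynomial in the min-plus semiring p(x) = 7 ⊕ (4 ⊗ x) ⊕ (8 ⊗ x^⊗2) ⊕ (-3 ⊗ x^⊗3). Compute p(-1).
p(-1) = -6

A tropical monomial a ⊗ x^⊗i evaluates to a + i · x. Evaluating each term at x = -1:
  Term 0 contributes 7 + 0 · -1 = 7
  Term 1 contributes 4 + 1 · -1 = 3
  Term 2 contributes 8 + 2 · -1 = 6
  Term 3 contributes -3 + 3 · -1 = -6
p(-1) = ⊕ of these = min[7, 3, 6, -6] = -6.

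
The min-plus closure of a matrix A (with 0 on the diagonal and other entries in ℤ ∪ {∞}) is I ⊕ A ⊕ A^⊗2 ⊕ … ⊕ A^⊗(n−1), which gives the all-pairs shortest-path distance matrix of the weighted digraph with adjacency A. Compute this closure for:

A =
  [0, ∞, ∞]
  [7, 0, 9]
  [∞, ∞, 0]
Closure =
  [0, ∞, ∞]
  [7, 0, 9]
  [∞, ∞, 0]

This is the Floyd-Warshall all-pairs shortest-path computation. For each intermediate vertex k = 0, 1, …, 2, update dist[i][j] ← min(dist[i][j], dist[i][k] + dist[k][j]). The final matrix gives, for each (i, j), the minimum total weight of any directed path from i to j (possibly empty when i = j).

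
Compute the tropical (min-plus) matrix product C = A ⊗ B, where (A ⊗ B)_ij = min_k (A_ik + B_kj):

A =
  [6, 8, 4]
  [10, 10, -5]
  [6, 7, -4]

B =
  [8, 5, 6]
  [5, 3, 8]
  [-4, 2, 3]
A ⊗ B =
  [0, 6, 7]
  [-9, -3, -2]
  [-8, -2, -1]

Apply the min-plus product entry-by-entry:
  C[0][0] = min over k of (A[0][0] + B[0][0] = 6 + 8 = 14, A[0][1] + B[1][0] = 8 + 5 = 13, A[0][2] + B[2][0] = 4 + -4 = 0) = 0 (attained at k = 2)
  C[0][1] = min over k of (A[0][0] + B[0][1] = 6 + 5 = 11, A[0][1] + B[1][1] = 8 + 3 = 11, A[0][2] + B[2][1] = 4 + 2 = 6) = 6 (attained at k = 2)
  C[0][2] = min over k of (A[0][0] + B[0][2] = 6 + 6 = 12, A[0][1] + B[1][2] = 8 + 8 = 16, A[0][2] + B[2][2] = 4 + 3 = 7) = 7 (attained at k = 2)
  C[1][0] = min over k of (A[1][0] + B[0][0] = 10 + 8 = 18, A[1][1] + B[1][0] = 10 + 5 = 15, A[1][2] + B[2][0] = -5 + -4 = -9) = -9 (attained at k = 2)
  C[1][1] = min over k of (A[1][0] + B[0][1] = 10 + 5 = 15, A[1][1] + B[1][1] = 10 + 3 = 13, A[1][2] + B[2][1] = -5 + 2 = -3) = -3 (attained at k = 2)
  C[1][2] = min over k of (A[1][0] + B[0][2] = 10 + 6 = 16, A[1][1] + B[1][2] = 10 + 8 = 18, A[1][2] + B[2][2] = -5 + 3 = -2) = -2 (attained at k = 2)
  C[2][0] = min over k of (A[2][0] + B[0][0] = 6 + 8 = 14, A[2][1] + B[1][0] = 7 + 5 = 12, A[2][2] + B[2][0] = -4 + -4 = -8) = -8 (attained at k = 2)
  C[2][1] = min over k of (A[2][0] + B[0][1] = 6 + 5 = 11, A[2][1] + B[1][1] = 7 + 3 = 10, A[2][2] + B[2][1] = -4 + 2 = -2) = -2 (attained at k = 2)
  C[2][2] = min over k of (A[2][0] + B[0][2] = 6 + 6 = 12, A[2][1] + B[1][2] = 7 + 8 = 15, A[2][2] + B[2][2] = -4 + 3 = -1) = -1 (attained at k = 2)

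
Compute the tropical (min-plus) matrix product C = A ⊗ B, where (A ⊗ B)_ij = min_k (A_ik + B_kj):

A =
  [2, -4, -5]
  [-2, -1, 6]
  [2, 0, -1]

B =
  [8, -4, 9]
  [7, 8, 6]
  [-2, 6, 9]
A ⊗ B =
  [-7, -2, 2]
  [4, -6, 5]
  [-3, -2, 6]

Apply the min-plus product entry-by-entry:
  C[0][0] = min over k of (A[0][0] + B[0][0] = 2 + 8 = 10, A[0][1] + B[1][0] = -4 + 7 = 3, A[0][2] + B[2][0] = -5 + -2 = -7) = -7 (attained at k = 2)
  C[0][1] = min over k of (A[0][0] + B[0][1] = 2 + -4 = -2, A[0][1] + B[1][1] = -4 + 8 = 4, A[0][2] + B[2][1] = -5 + 6 = 1) = -2 (attained at k = 0)
  C[0][2] = min over k of (A[0][0] + B[0][2] = 2 + 9 = 11, A[0][1] + B[1][2] = -4 + 6 = 2, A[0][2] + B[2][2] = -5 + 9 = 4) = 2 (attained at k = 1)
  C[1][0] = min over k of (A[1][0] + B[0][0] = -2 + 8 = 6, A[1][1] + B[1][0] = -1 + 7 = 6, A[1][2] + B[2][0] = 6 + -2 = 4) = 4 (attained at k = 2)
  C[1][1] = min over k of (A[1][0] + B[0][1] = -2 + -4 = -6, A[1][1] + B[1][1] = -1 + 8 = 7, A[1][2] + B[2][1] = 6 + 6 = 12) = -6 (attained at k = 0)
  C[1][2] = min over k of (A[1][0] + B[0][2] = -2 + 9 = 7, A[1][1] + B[1][2] = -1 + 6 = 5, A[1][2] + B[2][2] = 6 + 9 = 15) = 5 (attained at k = 1)
  C[2][0] = min over k of (A[2][0] + B[0][0] = 2 + 8 = 10, A[2][1] + B[1][0] = 0 + 7 = 7, A[2][2] + B[2][0] = -1 + -2 = -3) = -3 (attained at k = 2)
  C[2][1] = min over k of (A[2][0] + B[0][1] = 2 + -4 = -2, A[2][1] + B[1][1] = 0 + 8 = 8, A[2][2] + B[2][1] = -1 + 6 = 5) = -2 (attained at k = 0)
  C[2][2] = min over k of (A[2][0] + B[0][2] = 2 + 9 = 11, A[2][1] + B[1][2] = 0 + 6 = 6, A[2][2] + B[2][2] = -1 + 9 = 8) = 6 (attained at k = 1)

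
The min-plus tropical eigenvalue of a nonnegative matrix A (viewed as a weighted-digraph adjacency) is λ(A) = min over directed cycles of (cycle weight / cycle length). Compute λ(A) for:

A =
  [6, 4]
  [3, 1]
λ(A) = 1

Enumerate directed cycles and compute their means (weight / length). Sample:
  cycle 0 → 0: weight = 6, length = 1, mean = 6/1 ≈ 6.000
  cycle 1 → 1: weight = 1, length = 1, mean = 1/1 ≈ 1.000
  cycle 0 → 1 → 0: weight = 7, length = 2, mean = 7/2 ≈ 3.500
  cycle 1 → 0 → 1: weight = 7, length = 2, mean = 7/2 ≈ 3.500
Minimum mean = 1.000, attained e.g. along the cycle 1 → 1 with weight 1 and length 1. So λ(A) = 1/1 = 1.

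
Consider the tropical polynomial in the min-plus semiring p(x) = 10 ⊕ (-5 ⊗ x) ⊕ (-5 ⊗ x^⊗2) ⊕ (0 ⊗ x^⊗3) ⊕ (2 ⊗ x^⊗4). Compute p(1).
p(1) = -4

A tropical monomial a ⊗ x^⊗i evaluates to a + i · x. Evaluating each term at x = 1:
  Term 0 contributes 10 + 0 · 1 = 10
  Term 1 contributes -5 + 1 · 1 = -4
  Term 2 contributes -5 + 2 · 1 = -3
  Term 3 contributes 0 + 3 · 1 = 3
  Term 4 contributes 2 + 4 · 1 = 6
p(1) = ⊕ of these = min[10, -4, -3, 3, 6] = -4.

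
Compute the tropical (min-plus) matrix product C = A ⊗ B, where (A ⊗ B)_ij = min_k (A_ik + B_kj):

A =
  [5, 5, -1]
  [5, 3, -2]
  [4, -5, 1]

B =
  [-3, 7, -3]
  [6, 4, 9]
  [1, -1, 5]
A ⊗ B =
  [0, -2, 2]
  [-1, -3, 2]
  [1, -1, 1]

Apply the min-plus product entry-by-entry:
  C[0][0] = min over k of (A[0][0] + B[0][0] = 5 + -3 = 2, A[0][1] + B[1][0] = 5 + 6 = 11, A[0][2] + B[2][0] = -1 + 1 = 0) = 0 (attained at k = 2)
  C[0][1] = min over k of (A[0][0] + B[0][1] = 5 + 7 = 12, A[0][1] + B[1][1] = 5 + 4 = 9, A[0][2] + B[2][1] = -1 + -1 = -2) = -2 (attained at k = 2)
  C[0][2] = min over k of (A[0][0] + B[0][2] = 5 + -3 = 2, A[0][1] + B[1][2] = 5 + 9 = 14, A[0][2] + B[2][2] = -1 + 5 = 4) = 2 (attained at k = 0)
  C[1][0] = min over k of (A[1][0] + B[0][0] = 5 + -3 = 2, A[1][1] + B[1][0] = 3 + 6 = 9, A[1][2] + B[2][0] = -2 + 1 = -1) = -1 (attained at k = 2)
  C[1][1] = min over k of (A[1][0] + B[0][1] = 5 + 7 = 12, A[1][1] + B[1][1] = 3 + 4 = 7, A[1][2] + B[2][1] = -2 + -1 = -3) = -3 (attained at k = 2)
  C[1][2] = min over k of (A[1][0] + B[0][2] = 5 + -3 = 2, A[1][1] + B[1][2] = 3 + 9 = 12, A[1][2] + B[2][2] = -2 + 5 = 3) = 2 (attained at k = 0)
  C[2][0] = min over k of (A[2][0] + B[0][0] = 4 + -3 = 1, A[2][1] + B[1][0] = -5 + 6 = 1, A[2][2] + B[2][0] = 1 + 1 = 2) = 1 (attained at k = 0)
  C[2][1] = min over k of (A[2][0] + B[0][1] = 4 + 7 = 11, A[2][1] + B[1][1] = -5 + 4 = -1, A[2][2] + B[2][1] = 1 + -1 = 0) = -1 (attained at k = 1)
  C[2][2] = min over k of (A[2][0] + B[0][2] = 4 + -3 = 1, A[2][1] + B[1][2] = -5 + 9 = 4, A[2][2] + B[2][2] = 1 + 5 = 6) = 1 (attained at k = 0)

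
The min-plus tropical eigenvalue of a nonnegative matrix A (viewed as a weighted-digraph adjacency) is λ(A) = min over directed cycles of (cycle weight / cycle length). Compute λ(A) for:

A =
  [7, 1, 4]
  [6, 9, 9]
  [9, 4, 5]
λ(A) = 7/2

Enumerate directed cycles and compute their means (weight / length). Sample:
  cycle 0 → 0: weight = 7, length = 1, mean = 7/1 ≈ 7.000
  cycle 1 → 1: weight = 9, length = 1, mean = 9/1 ≈ 9.000
  cycle 2 → 2: weight = 5, length = 1, mean = 5/1 ≈ 5.000
  cycle 0 → 1 → 0: weight = 7, length = 2, mean = 7/2 ≈ 3.500
  cycle 0 → 2 → 0: weight = 13, length = 2, mean = 13/2 ≈ 6.500
  cycle 1 → 0 → 1: weight = 7, length = 2, mean = 7/2 ≈ 3.500
Minimum mean = 3.500, attained e.g. along the cycle 0 → 1 → 0 with weight 7 and length 2. So λ(A) = 7/2 = 7/2.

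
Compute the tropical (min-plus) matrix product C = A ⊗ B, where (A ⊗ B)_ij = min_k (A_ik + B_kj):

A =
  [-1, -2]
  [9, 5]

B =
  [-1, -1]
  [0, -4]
A ⊗ B =
  [-2, -6]
  [5, 1]

Apply the min-plus product entry-by-entry:
  C[0][0] = min over k of (A[0][0] + B[0][0] = -1 + -1 = -2, A[0][1] + B[1][0] = -2 + 0 = -2) = -2 (attained at k = 0)
  C[0][1] = min over k of (A[0][0] + B[0][1] = -1 + -1 = -2, A[0][1] + B[1][1] = -2 + -4 = -6) = -6 (attained at k = 1)
  C[1][0] = min over k of (A[1][0] + B[0][0] = 9 + -1 = 8, A[1][1] + B[1][0] = 5 + 0 = 5) = 5 (attained at k = 1)
  C[1][1] = min over k of (A[1][0] + B[0][1] = 9 + -1 = 8, A[1][1] + B[1][1] = 5 + -4 = 1) = 1 (attained at k = 1)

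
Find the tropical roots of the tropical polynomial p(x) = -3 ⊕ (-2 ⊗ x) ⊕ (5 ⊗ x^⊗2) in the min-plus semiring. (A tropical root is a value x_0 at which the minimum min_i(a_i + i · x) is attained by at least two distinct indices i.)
Roots: {-7, -1}

Each tropical root is a break point of the lower envelope of the lines y = a_i + i · x (there are 3 lines, with slopes 0, 1, ..., 2). Only the lines that attain the minimum somewhere contribute to roots; other lines are dominated. Here the surviving (envelope) indices are i = 2, i = 1, i = 0.
Intersections between consecutive envelope lines give the roots: for adjacent envelope indices i < j the intersection is x = (a_i − a_j) / (j − i). Reading off the sorted break points: {-7, -1}.
Verification: at each break x_0, at least two indices attain the minimum of min_i(a_i + i · x_0).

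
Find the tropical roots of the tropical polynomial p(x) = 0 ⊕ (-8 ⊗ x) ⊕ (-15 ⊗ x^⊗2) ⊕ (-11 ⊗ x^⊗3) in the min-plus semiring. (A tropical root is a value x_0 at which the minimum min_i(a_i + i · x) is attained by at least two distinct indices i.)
Roots: {-4, 7, 8}

Each tropical root is a break point of the lower envelope of the lines y = a_i + i · x (there are 4 lines, with slopes 0, 1, ..., 3). Only the lines that attain the minimum somewhere contribute to roots; other lines are dominated. Here the surviving (envelope) indices are i = 3, i = 2, i = 1, i = 0.
Intersections between consecutive envelope lines give the roots: for adjacent envelope indices i < j the intersection is x = (a_i − a_j) / (j − i). Reading off the sorted break points: {-4, 7, 8}.
Verification: at each break x_0, at least two indices attain the minimum of min_i(a_i + i · x_0).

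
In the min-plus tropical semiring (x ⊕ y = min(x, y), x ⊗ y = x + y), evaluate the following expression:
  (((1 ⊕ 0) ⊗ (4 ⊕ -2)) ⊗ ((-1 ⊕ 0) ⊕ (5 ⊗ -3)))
(((1 ⊕ 0) ⊗ (4 ⊕ -2)) ⊗ ((-1 ⊕ 0) ⊕ (5 ⊗ -3))) = -3

Expand innermost to outermost. Recall ⊕ takes the minimum of its arguments and ⊗ takes their sum. Working out the expression (((1 ⊕ 0) ⊗ (4 ⊕ -2)) ⊗ ((-1 ⊕ 0) ⊕ (5 ⊗ -3))) gives -3.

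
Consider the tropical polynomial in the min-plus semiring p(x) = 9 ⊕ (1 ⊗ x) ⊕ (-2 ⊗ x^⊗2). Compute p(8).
p(8) = 9

A tropical monomial a ⊗ x^⊗i evaluates to a + i · x. Evaluating each term at x = 8:
  Term 0 contributes 9 + 0 · 8 = 9
  Term 1 contributes 1 + 1 · 8 = 9
  Term 2 contributes -2 + 2 · 8 = 14
p(8) = ⊕ of these = min[9, 9, 14] = 9.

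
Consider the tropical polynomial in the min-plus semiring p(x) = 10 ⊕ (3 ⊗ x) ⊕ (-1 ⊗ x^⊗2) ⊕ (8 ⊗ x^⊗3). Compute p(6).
p(6) = 9

A tropical monomial a ⊗ x^⊗i evaluates to a + i · x. Evaluating each term at x = 6:
  Term 0 contributes 10 + 0 · 6 = 10
  Term 1 contributes 3 + 1 · 6 = 9
  Term 2 contributes -1 + 2 · 6 = 11
  Term 3 contributes 8 + 3 · 6 = 26
p(6) = ⊕ of these = min[10, 9, 11, 26] = 9.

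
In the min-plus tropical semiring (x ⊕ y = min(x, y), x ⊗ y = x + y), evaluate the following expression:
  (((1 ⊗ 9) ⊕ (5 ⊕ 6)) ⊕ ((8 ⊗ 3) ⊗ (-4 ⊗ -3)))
(((1 ⊗ 9) ⊕ (5 ⊕ 6)) ⊕ ((8 ⊗ 3) ⊗ (-4 ⊗ -3))) = 4

Expand innermost to outermost. Recall ⊕ takes the minimum of its arguments and ⊗ takes their sum. Working out the expression (((1 ⊗ 9) ⊕ (5 ⊕ 6)) ⊕ ((8 ⊗ 3) ⊗ (-4 ⊗ -3))) gives 4.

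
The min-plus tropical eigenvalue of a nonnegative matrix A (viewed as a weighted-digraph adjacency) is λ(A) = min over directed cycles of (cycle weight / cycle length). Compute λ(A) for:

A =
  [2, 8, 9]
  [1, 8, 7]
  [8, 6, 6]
λ(A) = 2

Enumerate directed cycles and compute their means (weight / length). Sample:
  cycle 0 → 0: weight = 2, length = 1, mean = 2/1 ≈ 2.000
  cycle 1 → 1: weight = 8, length = 1, mean = 8/1 ≈ 8.000
  cycle 2 → 2: weight = 6, length = 1, mean = 6/1 ≈ 6.000
  cycle 0 → 1 → 0: weight = 9, length = 2, mean = 9/2 ≈ 4.500
  cycle 0 → 2 → 0: weight = 17, length = 2, mean = 17/2 ≈ 8.500
  cycle 1 → 0 → 1: weight = 9, length = 2, mean = 9/2 ≈ 4.500
Minimum mean = 2.000, attained e.g. along the cycle 0 → 0 with weight 2 and length 1. So λ(A) = 2/1 = 2.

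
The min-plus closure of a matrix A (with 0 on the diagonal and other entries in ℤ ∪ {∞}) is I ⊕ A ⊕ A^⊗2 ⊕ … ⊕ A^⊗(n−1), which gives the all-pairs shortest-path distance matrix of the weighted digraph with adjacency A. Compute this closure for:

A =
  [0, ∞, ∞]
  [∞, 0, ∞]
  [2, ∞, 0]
Closure =
  [0, ∞, ∞]
  [∞, 0, ∞]
  [2, ∞, 0]

This is the Floyd-Warshall all-pairs shortest-path computation. For each intermediate vertex k = 0, 1, …, 2, update dist[i][j] ← min(dist[i][j], dist[i][k] + dist[k][j]). The final matrix gives, for each (i, j), the minimum total weight of any directed path from i to j (possibly empty when i = j).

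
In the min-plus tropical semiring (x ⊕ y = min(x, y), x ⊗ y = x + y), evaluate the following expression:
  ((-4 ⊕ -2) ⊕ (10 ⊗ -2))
((-4 ⊕ -2) ⊕ (10 ⊗ -2)) = -4

Expand innermost to outermost. Recall ⊕ takes the minimum of its arguments and ⊗ takes their sum. Working out the expression ((-4 ⊕ -2) ⊕ (10 ⊗ -2)) gives -4.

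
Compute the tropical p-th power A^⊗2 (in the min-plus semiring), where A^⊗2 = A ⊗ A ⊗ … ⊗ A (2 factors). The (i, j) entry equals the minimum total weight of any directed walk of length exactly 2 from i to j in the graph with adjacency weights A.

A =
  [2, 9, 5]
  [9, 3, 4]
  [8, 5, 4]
A^⊗2 =
  [4, 10, 7]
  [11, 6, 7]
  [10, 8, 8]

Each entry (A^⊗2)_ij equals the minimum over all length-2 walks i = v_0 → v_1 → … → v_2 = j of Σ_t A[v_t][v_{t+1}]. For example, for (i, j) = (0, 2) we minimise over 3 possible intermediate vertex sequences; the minimum is 7, attained along the walk 0 → 0 → 2.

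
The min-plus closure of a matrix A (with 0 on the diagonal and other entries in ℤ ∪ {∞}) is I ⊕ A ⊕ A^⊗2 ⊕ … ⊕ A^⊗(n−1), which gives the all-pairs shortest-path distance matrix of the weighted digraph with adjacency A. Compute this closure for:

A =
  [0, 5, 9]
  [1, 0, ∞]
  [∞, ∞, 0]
Closure =
  [0, 5, 9]
  [1, 0, 10]
  [∞, ∞, 0]

This is the Floyd-Warshall all-pairs shortest-path computation. For each intermediate vertex k = 0, 1, …, 2, update dist[i][j] ← min(dist[i][j], dist[i][k] + dist[k][j]). The final matrix gives, for each (i, j), the minimum total weight of any directed path from i to j (possibly empty when i = j).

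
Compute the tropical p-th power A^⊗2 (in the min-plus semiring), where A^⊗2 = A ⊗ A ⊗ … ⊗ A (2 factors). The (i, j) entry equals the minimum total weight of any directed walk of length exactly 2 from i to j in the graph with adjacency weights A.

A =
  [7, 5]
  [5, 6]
A^⊗2 =
  [10, 11]
  [11, 10]

Each entry (A^⊗2)_ij equals the minimum over all length-2 walks i = v_0 → v_1 → … → v_2 = j of Σ_t A[v_t][v_{t+1}]. For example, for (i, j) = (0, 1) we minimise over 2 possible intermediate vertex sequences; the minimum is 11, attained along the walk 0 → 1 → 1.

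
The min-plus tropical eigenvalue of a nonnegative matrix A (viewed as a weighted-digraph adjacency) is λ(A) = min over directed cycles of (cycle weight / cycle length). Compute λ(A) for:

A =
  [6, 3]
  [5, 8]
λ(A) = 4

Enumerate directed cycles and compute their means (weight / length). Sample:
  cycle 0 → 0: weight = 6, length = 1, mean = 6/1 ≈ 6.000
  cycle 1 → 1: weight = 8, length = 1, mean = 8/1 ≈ 8.000
  cycle 0 → 1 → 0: weight = 8, length = 2, mean = 8/2 ≈ 4.000
  cycle 1 → 0 → 1: weight = 8, length = 2, mean = 8/2 ≈ 4.000
Minimum mean = 4.000, attained e.g. along the cycle 0 → 1 → 0 with weight 8 and length 2. So λ(A) = 8/2 = 4.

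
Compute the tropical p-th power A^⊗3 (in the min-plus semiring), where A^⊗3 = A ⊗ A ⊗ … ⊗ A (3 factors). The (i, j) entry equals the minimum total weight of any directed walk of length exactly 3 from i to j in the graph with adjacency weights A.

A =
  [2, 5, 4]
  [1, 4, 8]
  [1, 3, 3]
A^⊗3 =
  [6, 9, 8]
  [5, 8, 7]
  [5, 8, 7]

Each entry (A^⊗3)_ij equals the minimum over all length-3 walks i = v_0 → v_1 → … → v_3 = j of Σ_t A[v_t][v_{t+1}]. For example, for (i, j) = (0, 2) we minimise over 9 possible intermediate vertex sequences; the minimum is 8, attained along the walk 0 → 0 → 0 → 2.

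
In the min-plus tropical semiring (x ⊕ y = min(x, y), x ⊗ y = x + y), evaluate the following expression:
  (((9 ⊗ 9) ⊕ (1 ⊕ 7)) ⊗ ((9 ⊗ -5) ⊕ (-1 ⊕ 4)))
(((9 ⊗ 9) ⊕ (1 ⊕ 7)) ⊗ ((9 ⊗ -5) ⊕ (-1 ⊕ 4))) = 0

Expand innermost to outermost. Recall ⊕ takes the minimum of its arguments and ⊗ takes their sum. Working out the expression (((9 ⊗ 9) ⊕ (1 ⊕ 7)) ⊗ ((9 ⊗ -5) ⊕ (-1 ⊕ 4))) gives 0.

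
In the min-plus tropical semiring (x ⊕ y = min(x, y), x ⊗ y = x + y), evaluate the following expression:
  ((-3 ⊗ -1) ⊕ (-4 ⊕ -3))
((-3 ⊗ -1) ⊕ (-4 ⊕ -3)) = -4

Expand innermost to outermost. Recall ⊕ takes the minimum of its arguments and ⊗ takes their sum. Working out the expression ((-3 ⊗ -1) ⊕ (-4 ⊕ -3)) gives -4.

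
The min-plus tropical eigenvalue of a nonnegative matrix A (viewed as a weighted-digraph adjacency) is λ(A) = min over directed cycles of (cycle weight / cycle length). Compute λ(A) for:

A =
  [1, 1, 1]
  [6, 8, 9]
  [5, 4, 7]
λ(A) = 1

Enumerate directed cycles and compute their means (weight / length). Sample:
  cycle 0 → 0: weight = 1, length = 1, mean = 1/1 ≈ 1.000
  cycle 1 → 1: weight = 8, length = 1, mean = 8/1 ≈ 8.000
  cycle 2 → 2: weight = 7, length = 1, mean = 7/1 ≈ 7.000
  cycle 0 → 1 → 0: weight = 7, length = 2, mean = 7/2 ≈ 3.500
  cycle 0 → 2 → 0: weight = 6, length = 2, mean = 6/2 ≈ 3.000
  cycle 1 → 0 → 1: weight = 7, length = 2, mean = 7/2 ≈ 3.500
Minimum mean = 1.000, attained e.g. along the cycle 0 → 0 with weight 1 and length 1. So λ(A) = 1/1 = 1.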